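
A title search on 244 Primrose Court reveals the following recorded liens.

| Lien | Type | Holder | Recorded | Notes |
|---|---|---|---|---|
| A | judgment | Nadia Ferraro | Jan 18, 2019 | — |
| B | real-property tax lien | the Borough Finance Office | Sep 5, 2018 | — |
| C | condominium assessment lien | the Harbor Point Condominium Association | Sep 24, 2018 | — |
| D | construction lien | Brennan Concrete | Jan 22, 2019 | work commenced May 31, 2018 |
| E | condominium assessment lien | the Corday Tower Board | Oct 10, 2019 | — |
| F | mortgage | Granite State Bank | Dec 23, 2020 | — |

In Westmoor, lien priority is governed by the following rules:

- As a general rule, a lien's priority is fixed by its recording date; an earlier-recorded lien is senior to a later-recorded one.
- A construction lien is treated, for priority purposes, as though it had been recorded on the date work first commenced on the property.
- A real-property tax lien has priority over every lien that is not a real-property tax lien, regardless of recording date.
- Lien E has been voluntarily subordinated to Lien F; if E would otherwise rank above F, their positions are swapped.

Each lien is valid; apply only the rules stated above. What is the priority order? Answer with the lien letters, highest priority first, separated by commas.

B, D, C, A, F, E

Effective dates: D's effective date is May 31, 2018, when work began.
As a real-property tax lien, B is senior to every other lien.
Remaining liens by effective date: D (May 31, 2018), C (Sep 24, 2018), A (Jan 18, 2019), E (Oct 10, 2019), F (Dec 23, 2020).
E is senior to F before the subordination, so the two trade places.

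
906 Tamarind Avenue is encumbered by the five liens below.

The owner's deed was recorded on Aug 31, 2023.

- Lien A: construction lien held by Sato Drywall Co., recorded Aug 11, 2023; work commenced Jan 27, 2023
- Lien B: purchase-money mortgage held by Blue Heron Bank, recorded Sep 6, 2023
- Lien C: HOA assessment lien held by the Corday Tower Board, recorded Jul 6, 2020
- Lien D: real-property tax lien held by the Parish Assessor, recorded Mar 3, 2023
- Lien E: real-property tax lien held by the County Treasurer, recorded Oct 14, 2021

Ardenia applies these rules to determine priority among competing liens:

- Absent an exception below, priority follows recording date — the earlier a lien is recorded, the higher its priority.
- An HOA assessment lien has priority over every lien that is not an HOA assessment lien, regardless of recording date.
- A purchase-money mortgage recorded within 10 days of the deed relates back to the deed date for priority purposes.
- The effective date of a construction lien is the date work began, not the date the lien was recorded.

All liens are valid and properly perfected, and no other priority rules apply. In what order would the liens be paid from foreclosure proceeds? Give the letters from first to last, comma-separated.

C, E, A, D, B

Adjusting effective dates: A's effective date is Jan 27, 2023, when work began; B relates back to the deed date Aug 31, 2023.
C is an HOA assessment lien, so it outranks all other liens regardless of date.
Remaining liens by effective date: E (Oct 14, 2021), A (Jan 27, 2023), D (Mar 3, 2023), B (Aug 31, 2023).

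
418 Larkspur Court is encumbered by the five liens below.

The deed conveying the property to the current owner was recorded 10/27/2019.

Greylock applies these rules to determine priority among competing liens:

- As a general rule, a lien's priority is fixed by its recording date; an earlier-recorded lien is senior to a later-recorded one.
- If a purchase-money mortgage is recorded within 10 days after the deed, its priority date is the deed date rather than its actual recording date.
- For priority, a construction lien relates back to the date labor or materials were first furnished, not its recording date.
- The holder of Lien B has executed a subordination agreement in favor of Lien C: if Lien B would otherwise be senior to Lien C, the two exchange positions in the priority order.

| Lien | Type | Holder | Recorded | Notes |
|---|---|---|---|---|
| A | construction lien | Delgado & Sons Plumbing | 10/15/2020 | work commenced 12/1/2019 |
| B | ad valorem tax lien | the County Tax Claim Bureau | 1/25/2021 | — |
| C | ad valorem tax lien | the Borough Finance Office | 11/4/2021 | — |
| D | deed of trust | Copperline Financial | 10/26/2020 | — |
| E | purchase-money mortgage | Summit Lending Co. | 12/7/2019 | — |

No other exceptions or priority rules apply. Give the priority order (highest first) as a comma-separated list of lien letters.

A, E, D, C, B

Adjusting effective dates: A relates back to 12/1/2019 (work commenced); E was recorded 41 days after the deed — beyond 10 days — so no relation-back applies.
By effective date, earliest first: A (12/1/2019), E (12/7/2019), D (10/26/2020), B (1/25/2021), C (11/4/2021).
Because B would otherwise rank above C, the subordination swaps them.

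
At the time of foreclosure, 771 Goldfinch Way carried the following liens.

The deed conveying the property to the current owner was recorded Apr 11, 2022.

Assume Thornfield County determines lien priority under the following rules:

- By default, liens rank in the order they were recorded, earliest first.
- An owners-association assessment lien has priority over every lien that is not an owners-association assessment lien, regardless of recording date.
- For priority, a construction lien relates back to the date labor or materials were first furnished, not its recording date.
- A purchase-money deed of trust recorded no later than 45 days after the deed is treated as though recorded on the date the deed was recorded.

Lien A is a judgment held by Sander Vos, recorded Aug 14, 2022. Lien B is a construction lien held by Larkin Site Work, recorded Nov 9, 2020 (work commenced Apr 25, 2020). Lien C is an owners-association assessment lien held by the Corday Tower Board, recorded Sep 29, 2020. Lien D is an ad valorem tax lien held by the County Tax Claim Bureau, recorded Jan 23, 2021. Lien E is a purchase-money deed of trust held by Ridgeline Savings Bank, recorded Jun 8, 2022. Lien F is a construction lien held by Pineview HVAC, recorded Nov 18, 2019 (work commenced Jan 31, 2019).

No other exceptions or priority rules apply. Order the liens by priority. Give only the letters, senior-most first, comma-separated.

Effective dates: B is treated as recorded Apr 25, 2020, the work-commencement date; E was recorded 58 days after the deed, outside the 45-day window, so it keeps its recording date; F is treated as recorded Jan 31, 2019, the work-commencement date.
As an owners-association assessment lien, C is senior to every other lien.
Ordering the rest by effective date: F (Jan 31, 2019), B (Apr 25, 2020), D (Jan 23, 2021), E (Jun 8, 2022), A (Aug 14, 2022).

C, F, B, D, E, A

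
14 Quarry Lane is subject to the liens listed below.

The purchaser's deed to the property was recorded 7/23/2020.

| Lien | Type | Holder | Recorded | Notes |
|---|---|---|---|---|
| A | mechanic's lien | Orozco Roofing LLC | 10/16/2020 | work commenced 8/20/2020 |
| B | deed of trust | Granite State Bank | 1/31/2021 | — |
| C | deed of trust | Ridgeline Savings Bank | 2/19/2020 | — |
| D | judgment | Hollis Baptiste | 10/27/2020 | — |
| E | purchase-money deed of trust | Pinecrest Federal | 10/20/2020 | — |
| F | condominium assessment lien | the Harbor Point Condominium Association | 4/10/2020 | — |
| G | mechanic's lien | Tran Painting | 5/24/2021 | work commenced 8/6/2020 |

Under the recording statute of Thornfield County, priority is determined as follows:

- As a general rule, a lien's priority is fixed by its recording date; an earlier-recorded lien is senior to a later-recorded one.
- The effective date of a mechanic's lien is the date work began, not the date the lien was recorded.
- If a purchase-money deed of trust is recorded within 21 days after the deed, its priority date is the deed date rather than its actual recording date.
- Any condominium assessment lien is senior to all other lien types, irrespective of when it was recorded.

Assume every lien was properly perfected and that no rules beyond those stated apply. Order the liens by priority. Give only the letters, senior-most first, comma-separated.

Effective dates: A relates back to 8/20/2020 (work commenced); E was recorded 89 days after the deed, outside the 21-day window, so it keeps its recording date; G relates back to 8/6/2020 (work commenced).
F is a condominium assessment lien, so it outranks all other liens regardless of date.
Ordering the rest by effective date: C (2/19/2020), G (8/6/2020), A (8/20/2020), E (10/20/2020), D (10/27/2020), B (1/31/2021).

F, C, G, A, E, D, B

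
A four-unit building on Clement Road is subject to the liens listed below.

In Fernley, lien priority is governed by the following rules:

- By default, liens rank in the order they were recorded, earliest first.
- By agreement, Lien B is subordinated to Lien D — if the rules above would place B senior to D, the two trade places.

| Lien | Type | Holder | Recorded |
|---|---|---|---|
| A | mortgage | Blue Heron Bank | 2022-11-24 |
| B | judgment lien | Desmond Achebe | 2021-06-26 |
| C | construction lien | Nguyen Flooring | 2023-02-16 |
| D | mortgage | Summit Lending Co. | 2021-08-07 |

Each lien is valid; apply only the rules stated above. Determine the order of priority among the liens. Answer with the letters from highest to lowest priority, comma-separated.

D, B, A, C

Sorted by effective date: B (2021-06-26), D (2021-08-07), A (2022-11-24), C (2023-02-16).
Because B would otherwise rank above D, the subordination swaps them.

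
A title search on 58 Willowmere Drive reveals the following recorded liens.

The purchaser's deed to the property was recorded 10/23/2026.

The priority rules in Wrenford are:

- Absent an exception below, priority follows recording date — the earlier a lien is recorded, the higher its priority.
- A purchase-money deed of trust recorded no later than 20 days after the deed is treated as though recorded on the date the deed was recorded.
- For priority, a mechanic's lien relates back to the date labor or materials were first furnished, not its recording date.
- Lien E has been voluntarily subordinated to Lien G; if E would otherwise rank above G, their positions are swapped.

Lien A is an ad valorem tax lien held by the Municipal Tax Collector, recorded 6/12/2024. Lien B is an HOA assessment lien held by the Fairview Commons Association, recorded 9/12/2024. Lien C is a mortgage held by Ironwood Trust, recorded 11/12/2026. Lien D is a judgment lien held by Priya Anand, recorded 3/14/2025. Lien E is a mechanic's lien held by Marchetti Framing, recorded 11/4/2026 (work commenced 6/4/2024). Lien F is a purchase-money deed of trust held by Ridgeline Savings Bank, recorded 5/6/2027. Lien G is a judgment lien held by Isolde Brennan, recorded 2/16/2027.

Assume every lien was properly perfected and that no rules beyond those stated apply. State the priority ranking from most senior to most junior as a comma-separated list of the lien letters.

First, effective dates: E is treated as recorded 6/4/2024, the work-commencement date; F was recorded 195 days after the deed, outside the 20-day window, so it keeps its recording date.
Ordering by effective date: E (6/4/2024), A (6/12/2024), B (9/12/2024), D (3/14/2025), C (11/12/2026), G (2/16/2027), F (5/6/2027).
E is senior to G before the subordination, so the two trade places.

G, A, B, D, C, E, F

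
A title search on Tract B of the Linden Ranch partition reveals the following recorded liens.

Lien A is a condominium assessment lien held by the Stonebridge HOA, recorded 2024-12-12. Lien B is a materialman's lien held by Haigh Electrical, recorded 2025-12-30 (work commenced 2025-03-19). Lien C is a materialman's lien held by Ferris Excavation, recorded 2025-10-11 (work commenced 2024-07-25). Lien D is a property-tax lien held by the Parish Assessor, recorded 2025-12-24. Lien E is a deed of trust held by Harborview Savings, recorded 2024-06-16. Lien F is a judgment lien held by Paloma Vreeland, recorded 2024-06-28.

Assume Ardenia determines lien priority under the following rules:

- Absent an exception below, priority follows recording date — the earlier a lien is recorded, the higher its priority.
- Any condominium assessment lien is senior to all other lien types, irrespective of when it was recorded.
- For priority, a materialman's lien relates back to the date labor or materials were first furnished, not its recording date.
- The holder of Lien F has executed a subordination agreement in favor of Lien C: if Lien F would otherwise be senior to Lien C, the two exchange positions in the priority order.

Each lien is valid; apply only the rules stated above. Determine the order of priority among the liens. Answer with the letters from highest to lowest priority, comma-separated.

Adjusting effective dates: B's effective date is 2025-03-19, when work began; C's effective date is 2024-07-25, when work began.
A is a condominium assessment lien, so it outranks all other liens regardless of date.
Ordering the rest by effective date: E (2024-06-16), F (2024-06-28), C (2024-07-25), B (2025-03-19), D (2025-12-24).
Because F would otherwise rank above C, the subordination swaps them.

A, E, C, F, B, D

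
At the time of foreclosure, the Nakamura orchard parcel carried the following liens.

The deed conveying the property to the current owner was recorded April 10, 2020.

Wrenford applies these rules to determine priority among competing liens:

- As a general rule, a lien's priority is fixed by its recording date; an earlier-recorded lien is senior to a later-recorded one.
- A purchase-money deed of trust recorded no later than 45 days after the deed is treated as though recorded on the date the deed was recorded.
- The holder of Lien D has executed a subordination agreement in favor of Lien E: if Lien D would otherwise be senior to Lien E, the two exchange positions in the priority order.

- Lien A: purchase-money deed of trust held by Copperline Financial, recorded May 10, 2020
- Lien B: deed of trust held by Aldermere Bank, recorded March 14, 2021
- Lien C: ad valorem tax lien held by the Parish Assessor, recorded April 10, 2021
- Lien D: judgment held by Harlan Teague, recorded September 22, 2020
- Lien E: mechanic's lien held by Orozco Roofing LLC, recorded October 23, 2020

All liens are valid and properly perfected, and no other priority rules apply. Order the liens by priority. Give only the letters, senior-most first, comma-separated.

A, E, D, B, C

Adjusting effective dates: A relates back to the deed date April 10, 2020.
By effective date: A (April 10, 2020), D (September 22, 2020), E (October 23, 2020), B (March 14, 2021), C (April 10, 2021).
The subordination applies — D was senior to E — so D and E swap.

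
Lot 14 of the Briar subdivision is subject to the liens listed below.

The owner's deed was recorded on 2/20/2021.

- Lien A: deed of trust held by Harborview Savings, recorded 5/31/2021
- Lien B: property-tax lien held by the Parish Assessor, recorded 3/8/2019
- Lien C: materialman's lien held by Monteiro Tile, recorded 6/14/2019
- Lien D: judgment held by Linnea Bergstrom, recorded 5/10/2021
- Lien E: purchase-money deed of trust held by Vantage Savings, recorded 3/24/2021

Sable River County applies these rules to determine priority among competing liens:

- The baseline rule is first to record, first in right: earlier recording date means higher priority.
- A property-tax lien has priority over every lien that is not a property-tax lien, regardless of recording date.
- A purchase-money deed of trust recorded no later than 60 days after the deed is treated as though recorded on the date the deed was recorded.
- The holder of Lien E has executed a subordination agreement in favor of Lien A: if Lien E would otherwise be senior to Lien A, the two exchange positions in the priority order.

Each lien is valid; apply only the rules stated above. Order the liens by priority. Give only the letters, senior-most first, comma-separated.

B, C, A, D, E

First, effective dates: E's effective date is the deed date, 2/20/2021.
B is a property-tax lien and takes priority over every other lien.
Among the remaining liens, by effective date: C (6/14/2019), E (2/20/2021), D (5/10/2021), A (5/31/2021).
Because E would otherwise rank above A, the subordination swaps them.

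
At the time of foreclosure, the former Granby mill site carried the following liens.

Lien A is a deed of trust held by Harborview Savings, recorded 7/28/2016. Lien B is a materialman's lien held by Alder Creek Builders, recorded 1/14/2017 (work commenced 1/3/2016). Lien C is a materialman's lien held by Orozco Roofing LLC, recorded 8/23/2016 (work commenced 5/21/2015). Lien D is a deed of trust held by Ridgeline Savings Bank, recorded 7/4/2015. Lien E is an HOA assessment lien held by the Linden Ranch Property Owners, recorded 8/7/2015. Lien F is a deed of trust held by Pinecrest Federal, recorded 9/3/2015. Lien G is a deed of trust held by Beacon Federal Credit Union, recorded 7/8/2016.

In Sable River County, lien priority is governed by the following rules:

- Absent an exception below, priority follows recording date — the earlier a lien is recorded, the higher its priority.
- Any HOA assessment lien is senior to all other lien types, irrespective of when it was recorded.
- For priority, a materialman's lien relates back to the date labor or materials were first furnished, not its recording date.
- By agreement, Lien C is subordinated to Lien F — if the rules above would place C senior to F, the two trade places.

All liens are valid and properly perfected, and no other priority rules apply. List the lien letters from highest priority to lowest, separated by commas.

First, effective dates: B relates back to 1/3/2016 (work commenced); C's effective date is 5/21/2015, when work began.
E, as an HOA assessment lien, has superpriority and ranks first.
Among the remaining liens, by effective date: C (5/21/2015), D (7/4/2015), F (9/3/2015), B (1/3/2016), G (7/8/2016), A (7/28/2016).
Because C would otherwise rank above F, the subordination swaps them.

E, F, D, C, B, G, A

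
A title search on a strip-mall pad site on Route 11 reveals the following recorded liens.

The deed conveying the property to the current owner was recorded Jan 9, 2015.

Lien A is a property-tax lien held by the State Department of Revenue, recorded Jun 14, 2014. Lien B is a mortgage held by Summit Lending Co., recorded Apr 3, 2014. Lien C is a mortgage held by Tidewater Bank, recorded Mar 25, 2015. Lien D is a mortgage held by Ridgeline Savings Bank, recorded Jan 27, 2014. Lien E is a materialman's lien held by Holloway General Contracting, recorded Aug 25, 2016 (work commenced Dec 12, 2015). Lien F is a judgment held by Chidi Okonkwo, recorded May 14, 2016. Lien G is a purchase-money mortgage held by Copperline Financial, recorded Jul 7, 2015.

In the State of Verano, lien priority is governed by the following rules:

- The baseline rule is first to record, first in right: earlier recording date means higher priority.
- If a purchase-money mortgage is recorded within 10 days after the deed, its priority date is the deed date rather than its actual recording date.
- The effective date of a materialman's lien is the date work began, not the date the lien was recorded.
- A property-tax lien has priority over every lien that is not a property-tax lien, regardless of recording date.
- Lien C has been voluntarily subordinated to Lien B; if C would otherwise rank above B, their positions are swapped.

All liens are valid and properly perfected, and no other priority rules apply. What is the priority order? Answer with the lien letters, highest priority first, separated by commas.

A, D, B, C, G, E, F

First, effective dates: E's effective date is Dec 12, 2015, when work began; G was recorded 179 days after the deed — beyond 10 days — so no relation-back applies.
As a property-tax lien, A is senior to every other lien.
Remaining liens by effective date: D (Jan 27, 2014), B (Apr 3, 2014), C (Mar 25, 2015), G (Jul 7, 2015), E (Dec 12, 2015), F (May 14, 2016).
C already ranks below B; the subordination has no effect.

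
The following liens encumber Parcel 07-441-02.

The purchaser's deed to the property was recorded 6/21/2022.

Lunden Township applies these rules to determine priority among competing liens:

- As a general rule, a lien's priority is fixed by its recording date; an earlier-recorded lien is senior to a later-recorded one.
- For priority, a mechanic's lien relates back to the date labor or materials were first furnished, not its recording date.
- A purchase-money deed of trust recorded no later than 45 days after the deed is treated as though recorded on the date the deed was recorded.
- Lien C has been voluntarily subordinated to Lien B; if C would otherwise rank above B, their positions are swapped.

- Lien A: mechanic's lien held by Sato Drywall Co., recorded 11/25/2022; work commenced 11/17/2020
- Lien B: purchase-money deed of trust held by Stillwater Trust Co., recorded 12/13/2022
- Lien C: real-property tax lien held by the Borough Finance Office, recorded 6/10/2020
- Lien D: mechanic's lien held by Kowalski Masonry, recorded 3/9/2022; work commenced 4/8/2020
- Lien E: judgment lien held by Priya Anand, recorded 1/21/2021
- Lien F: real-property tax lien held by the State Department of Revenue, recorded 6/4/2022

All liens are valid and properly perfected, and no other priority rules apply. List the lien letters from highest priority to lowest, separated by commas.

D, B, A, E, F, C

First, effective dates: A is treated as recorded 11/17/2020, the work-commencement date; B was recorded 175 days after the deed — beyond 45 days — so no relation-back applies; D's effective date is 4/8/2020, when work began.
By effective date: D (4/8/2020), C (6/10/2020), A (11/17/2020), E (1/21/2021), F (6/4/2022), B (12/13/2022).
C would otherwise be senior to B, so under the subordination agreement C and B exchange positions.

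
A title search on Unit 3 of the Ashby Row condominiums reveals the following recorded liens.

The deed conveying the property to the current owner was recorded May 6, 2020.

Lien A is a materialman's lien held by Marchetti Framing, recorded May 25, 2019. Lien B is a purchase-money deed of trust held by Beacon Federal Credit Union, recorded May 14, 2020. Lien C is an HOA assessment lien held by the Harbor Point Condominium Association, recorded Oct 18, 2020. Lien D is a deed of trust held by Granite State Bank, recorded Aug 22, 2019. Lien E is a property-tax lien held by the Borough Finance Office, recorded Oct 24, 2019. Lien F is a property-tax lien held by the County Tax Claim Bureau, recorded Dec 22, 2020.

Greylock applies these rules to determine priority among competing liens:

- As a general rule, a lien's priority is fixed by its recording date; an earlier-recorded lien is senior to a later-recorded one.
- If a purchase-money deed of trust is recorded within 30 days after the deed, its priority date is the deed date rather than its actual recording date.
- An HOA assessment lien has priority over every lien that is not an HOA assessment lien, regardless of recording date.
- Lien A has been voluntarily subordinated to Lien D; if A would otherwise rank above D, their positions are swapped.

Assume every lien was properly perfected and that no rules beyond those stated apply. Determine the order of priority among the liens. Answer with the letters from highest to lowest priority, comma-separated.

C, D, A, E, B, F

Adjusting effective dates: B was recorded within the 30-day window, so its effective date is the deed date May 6, 2020.
C is an HOA assessment lien, so it outranks all other liens regardless of date.
Ordering the rest by effective date: A (May 25, 2019), D (Aug 22, 2019), E (Oct 24, 2019), B (May 6, 2020), F (Dec 22, 2020).
Because A would otherwise rank above D, the subordination swaps them.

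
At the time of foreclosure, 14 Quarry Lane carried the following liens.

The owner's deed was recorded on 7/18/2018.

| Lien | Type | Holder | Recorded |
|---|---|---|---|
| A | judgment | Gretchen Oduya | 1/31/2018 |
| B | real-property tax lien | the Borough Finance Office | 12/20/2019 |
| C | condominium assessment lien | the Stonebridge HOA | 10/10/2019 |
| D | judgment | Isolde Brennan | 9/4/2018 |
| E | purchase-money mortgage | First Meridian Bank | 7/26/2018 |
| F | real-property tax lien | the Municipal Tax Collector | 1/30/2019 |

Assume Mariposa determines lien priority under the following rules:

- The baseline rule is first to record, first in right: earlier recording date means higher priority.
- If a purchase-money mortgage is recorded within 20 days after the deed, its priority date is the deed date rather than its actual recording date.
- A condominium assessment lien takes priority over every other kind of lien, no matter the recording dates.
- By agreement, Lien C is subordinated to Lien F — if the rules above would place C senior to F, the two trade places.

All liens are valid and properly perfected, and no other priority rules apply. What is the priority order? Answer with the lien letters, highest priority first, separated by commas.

Effective dates after the stated exceptions: E's effective date is the deed date, 7/18/2018.
C is a condominium assessment lien, so it outranks all other liens regardless of date.
Ordering the rest by effective date: A (1/31/2018), E (7/18/2018), D (9/4/2018), F (1/30/2019), B (12/20/2019).
Because C would otherwise rank above F, the subordination swaps them.

F, A, E, D, C, B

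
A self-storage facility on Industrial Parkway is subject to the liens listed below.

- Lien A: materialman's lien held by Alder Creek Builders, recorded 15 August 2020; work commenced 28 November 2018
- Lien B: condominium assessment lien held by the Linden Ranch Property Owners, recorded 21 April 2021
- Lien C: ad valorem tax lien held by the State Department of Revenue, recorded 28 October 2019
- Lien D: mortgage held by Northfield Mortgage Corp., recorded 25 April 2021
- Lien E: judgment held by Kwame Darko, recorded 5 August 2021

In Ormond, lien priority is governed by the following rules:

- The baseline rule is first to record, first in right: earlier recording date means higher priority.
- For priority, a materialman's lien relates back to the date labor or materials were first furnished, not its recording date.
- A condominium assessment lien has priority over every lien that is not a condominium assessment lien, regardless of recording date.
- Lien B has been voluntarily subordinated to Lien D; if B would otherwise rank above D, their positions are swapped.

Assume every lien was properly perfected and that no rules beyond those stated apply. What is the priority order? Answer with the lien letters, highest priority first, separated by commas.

D, A, C, B, E

Effective dates after the stated exceptions: A relates back to 28 November 2018 (work commenced).
B is a condominium assessment lien, so it outranks all other liens regardless of date.
The other liens, earliest effective date first: A (28 November 2018), C (28 October 2019), D (25 April 2021), E (5 August 2021).
B would otherwise be senior to D, so under the subordination agreement B and D exchange positions.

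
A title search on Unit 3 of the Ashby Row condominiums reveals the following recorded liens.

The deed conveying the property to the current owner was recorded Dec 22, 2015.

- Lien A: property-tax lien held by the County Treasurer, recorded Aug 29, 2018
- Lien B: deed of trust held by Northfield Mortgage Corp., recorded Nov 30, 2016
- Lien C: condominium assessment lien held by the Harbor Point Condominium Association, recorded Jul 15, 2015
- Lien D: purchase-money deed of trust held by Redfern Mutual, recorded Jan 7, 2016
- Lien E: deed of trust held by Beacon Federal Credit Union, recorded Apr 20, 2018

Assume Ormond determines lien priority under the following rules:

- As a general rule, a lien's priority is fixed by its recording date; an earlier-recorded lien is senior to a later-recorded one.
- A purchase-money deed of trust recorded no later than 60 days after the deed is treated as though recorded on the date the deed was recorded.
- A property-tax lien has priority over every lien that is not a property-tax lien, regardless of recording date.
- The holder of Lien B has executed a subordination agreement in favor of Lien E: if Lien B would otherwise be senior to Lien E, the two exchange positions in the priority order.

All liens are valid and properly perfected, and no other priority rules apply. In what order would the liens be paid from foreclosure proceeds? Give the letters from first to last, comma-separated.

Adjusting effective dates: D was recorded within the 60-day window, so its effective date is the deed date Dec 22, 2015.
A, as a property-tax lien, has superpriority and ranks first.
Remaining liens by effective date: C (Jul 15, 2015), D (Dec 22, 2015), B (Nov 30, 2016), E (Apr 20, 2018).
Because B would otherwise rank above E, the subordination swaps them.

A, C, D, E, B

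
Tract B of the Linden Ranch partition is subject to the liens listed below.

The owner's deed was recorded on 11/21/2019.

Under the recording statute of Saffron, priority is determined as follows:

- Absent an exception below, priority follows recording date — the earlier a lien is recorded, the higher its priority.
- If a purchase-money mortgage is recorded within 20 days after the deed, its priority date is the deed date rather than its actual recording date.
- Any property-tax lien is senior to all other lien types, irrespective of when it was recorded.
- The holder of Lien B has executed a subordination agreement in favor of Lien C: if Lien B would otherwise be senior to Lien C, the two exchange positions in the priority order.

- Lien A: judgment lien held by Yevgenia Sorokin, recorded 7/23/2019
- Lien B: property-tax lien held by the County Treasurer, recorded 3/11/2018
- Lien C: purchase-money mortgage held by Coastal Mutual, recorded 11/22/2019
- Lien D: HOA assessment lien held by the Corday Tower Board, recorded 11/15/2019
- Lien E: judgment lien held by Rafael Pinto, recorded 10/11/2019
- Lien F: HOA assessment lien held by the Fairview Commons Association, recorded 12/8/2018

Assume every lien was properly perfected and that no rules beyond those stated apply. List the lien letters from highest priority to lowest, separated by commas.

C, F, A, E, D, B

Effective dates: C relates back to the deed date 11/21/2019.
B is a property-tax lien, so it outranks all other liens regardless of date.
Ordering the rest by effective date: F (12/8/2018), A (7/23/2019), E (10/11/2019), D (11/15/2019), C (11/21/2019).
Because B would otherwise rank above C, the subordination swaps them.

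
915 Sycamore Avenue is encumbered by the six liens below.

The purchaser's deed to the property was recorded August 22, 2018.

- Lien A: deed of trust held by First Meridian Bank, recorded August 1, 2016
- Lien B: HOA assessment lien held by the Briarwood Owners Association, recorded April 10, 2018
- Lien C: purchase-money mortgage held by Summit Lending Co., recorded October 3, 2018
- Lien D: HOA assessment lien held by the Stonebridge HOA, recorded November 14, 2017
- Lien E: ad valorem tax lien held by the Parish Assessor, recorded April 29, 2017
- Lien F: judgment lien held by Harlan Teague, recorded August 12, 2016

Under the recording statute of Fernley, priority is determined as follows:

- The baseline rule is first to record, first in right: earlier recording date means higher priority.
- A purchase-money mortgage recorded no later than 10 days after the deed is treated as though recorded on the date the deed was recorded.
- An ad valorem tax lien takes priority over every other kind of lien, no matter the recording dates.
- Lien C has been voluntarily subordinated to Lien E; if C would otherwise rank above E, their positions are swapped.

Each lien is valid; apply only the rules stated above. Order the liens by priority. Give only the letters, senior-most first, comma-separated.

E, A, F, D, B, C

Effective dates: C was recorded 42 days after the deed — beyond 10 days — so no relation-back applies.
E is an ad valorem tax lien, so it outranks all other liens regardless of date.
Remaining liens by effective date: A (August 1, 2016), F (August 12, 2016), D (November 14, 2017), B (April 10, 2018), C (October 3, 2018).
C is already junior to E, so the subordination agreement changes nothing.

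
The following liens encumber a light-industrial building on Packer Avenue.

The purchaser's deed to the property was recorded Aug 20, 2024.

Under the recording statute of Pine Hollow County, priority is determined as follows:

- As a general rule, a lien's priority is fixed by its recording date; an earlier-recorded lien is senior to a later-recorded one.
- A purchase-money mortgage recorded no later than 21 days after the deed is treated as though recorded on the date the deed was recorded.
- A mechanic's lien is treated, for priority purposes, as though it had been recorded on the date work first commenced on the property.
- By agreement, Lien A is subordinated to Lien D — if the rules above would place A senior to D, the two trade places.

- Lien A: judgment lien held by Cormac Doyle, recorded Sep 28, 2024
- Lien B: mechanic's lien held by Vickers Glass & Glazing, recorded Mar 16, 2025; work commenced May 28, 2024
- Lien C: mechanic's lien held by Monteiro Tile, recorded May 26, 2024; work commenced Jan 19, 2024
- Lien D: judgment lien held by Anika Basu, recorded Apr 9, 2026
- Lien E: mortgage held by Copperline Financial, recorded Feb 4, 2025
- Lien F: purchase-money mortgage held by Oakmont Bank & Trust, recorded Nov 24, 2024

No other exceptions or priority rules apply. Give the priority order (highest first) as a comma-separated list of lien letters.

Effective dates after the stated exceptions: B's effective date is May 28, 2024, when work began; C's effective date is Jan 19, 2024, when work began; F missed the 21-day window (96 days after the deed), so its recording date stands.
By effective date, earliest first: C (Jan 19, 2024), B (May 28, 2024), A (Sep 28, 2024), F (Nov 24, 2024), E (Feb 4, 2025), D (Apr 9, 2026).
Because A would otherwise rank above D, the subordination swaps them.

C, B, D, F, E, A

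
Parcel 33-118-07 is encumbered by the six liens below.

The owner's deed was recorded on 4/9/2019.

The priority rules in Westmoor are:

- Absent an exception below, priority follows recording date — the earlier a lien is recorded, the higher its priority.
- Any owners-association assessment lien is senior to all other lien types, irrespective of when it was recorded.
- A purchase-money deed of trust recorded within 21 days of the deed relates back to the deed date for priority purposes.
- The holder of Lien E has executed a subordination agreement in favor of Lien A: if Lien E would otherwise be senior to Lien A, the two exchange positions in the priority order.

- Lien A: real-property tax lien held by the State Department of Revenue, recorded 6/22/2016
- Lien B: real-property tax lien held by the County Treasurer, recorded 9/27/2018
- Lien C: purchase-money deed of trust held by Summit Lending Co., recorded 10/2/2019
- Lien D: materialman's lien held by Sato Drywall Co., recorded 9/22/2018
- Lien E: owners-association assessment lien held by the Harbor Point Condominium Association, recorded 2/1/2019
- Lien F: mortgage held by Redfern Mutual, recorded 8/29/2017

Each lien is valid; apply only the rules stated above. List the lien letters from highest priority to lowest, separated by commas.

A, E, F, D, B, C

First, effective dates: C missed the 21-day window (176 days after the deed), so its recording date stands.
E is an owners-association assessment lien, so it outranks all other liens regardless of date.
Ordering the rest by effective date: A (6/22/2016), F (8/29/2017), D (9/22/2018), B (9/27/2018), C (10/2/2019).
The subordination applies — E was senior to A — so E and A swap.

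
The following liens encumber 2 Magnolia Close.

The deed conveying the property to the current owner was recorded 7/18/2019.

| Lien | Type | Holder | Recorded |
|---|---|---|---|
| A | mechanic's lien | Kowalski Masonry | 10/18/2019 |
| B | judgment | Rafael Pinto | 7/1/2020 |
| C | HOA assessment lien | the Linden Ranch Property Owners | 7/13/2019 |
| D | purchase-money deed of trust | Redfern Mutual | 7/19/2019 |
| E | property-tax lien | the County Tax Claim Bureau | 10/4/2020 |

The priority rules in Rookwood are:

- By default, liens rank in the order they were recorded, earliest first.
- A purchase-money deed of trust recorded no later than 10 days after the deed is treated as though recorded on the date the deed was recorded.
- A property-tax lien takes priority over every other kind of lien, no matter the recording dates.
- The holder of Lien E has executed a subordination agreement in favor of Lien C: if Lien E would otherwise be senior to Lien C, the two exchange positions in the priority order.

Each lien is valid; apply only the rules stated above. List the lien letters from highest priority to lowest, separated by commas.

Adjusting effective dates: D's effective date is the deed date, 7/18/2019.
As a property-tax lien, E is senior to every other lien.
The other liens, earliest effective date first: C (7/13/2019), D (7/18/2019), A (10/18/2019), B (7/1/2020).
E would otherwise be senior to C, so under the subordination agreement E and C exchange positions.

C, E, D, A, B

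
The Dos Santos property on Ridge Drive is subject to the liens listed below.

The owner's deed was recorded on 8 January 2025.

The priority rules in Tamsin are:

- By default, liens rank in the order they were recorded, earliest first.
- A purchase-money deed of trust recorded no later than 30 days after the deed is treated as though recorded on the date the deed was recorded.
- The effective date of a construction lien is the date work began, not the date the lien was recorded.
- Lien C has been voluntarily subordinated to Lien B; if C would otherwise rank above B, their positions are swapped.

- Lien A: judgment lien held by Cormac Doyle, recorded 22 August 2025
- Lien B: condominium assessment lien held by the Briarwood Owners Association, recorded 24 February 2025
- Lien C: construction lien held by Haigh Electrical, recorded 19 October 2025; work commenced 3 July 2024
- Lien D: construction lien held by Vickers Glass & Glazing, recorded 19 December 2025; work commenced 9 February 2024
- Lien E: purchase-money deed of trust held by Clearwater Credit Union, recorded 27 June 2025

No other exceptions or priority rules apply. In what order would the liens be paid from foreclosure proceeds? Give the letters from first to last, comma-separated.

First, effective dates: C is treated as recorded 3 July 2024, the work-commencement date; D is treated as recorded 9 February 2024, the work-commencement date; E was recorded 170 days after the deed, outside the 30-day window, so it keeps its recording date.
By effective date: D (9 February 2024), C (3 July 2024), B (24 February 2025), E (27 June 2025), A (22 August 2025).
C is senior to B before the subordination, so the two trade places.

D, B, C, E, A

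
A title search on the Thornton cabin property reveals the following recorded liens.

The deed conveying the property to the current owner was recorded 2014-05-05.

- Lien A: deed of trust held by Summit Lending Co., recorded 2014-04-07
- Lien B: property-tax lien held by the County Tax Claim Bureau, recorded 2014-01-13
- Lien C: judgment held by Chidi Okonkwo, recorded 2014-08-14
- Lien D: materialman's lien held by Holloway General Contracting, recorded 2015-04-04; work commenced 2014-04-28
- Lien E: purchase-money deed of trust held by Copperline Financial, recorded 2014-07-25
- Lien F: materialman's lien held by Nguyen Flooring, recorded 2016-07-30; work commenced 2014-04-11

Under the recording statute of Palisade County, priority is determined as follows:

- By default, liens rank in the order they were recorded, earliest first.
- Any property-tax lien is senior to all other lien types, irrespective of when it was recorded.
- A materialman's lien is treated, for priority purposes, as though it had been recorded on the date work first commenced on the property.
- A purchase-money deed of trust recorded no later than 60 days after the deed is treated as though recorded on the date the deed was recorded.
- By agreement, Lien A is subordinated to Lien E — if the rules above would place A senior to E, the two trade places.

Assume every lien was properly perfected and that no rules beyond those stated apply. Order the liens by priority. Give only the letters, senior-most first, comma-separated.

First, effective dates: D is treated as recorded 2014-04-28, the work-commencement date; E was recorded 81 days after the deed, outside the 60-day window, so it keeps its recording date; F's effective date is 2014-04-11, when work began.
B is a property-tax lien, so it outranks all other liens regardless of date.
Ordering the rest by effective date: A (2014-04-07), F (2014-04-11), D (2014-04-28), E (2014-07-25), C (2014-08-14).
The subordination applies — A was senior to E — so A and E swap.

B, E, F, D, A, C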